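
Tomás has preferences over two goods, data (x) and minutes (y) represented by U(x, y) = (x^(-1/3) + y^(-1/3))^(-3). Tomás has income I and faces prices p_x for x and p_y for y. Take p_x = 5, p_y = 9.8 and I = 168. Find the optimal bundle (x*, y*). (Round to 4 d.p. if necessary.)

x* = 15.3901, y* = 9.2907

From the CES first-order condition, (y/x)^(4/3) = p_x/p_y.
Solve for the ratio: y/x = [p_x/p_y]^(0.75).
With the ratio pinned down, the budget gives x* = I/(p_x + p_y·(y/x)) and y* = (y/x)·x*.
Numerically y/x = 0.603682, so x* = 168/(5 + 9.8·0.603682) = 15.3901 and y* = 0.603682·15.3901 = 9.2907.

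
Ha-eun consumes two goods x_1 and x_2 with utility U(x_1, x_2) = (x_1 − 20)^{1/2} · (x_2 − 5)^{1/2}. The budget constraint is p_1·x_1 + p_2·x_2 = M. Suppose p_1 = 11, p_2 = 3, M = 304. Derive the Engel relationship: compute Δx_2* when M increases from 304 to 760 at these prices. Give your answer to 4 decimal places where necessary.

This is Cobb-Douglas in (x_1−20, x_2−5): tangency gives 0.5·p_2·(x_2−5) = 0.5·p_1·(x_1−20).
After buying the subsistence bundle (20, 5), a share 0.5 of the remaining income goes to x_1: x_1* = 20 + 0.5·(M − 20p_1 − 5p_2)/p_1.
Discretionary income = 304 − 20·11 − 5·3 = 69; x_2* = 5 + 0.5·69/3 = 16.5.
At M' = 760: x_2* = 92.5. Change: 92.5 − 16.5 = 76.

Δx_2* = 76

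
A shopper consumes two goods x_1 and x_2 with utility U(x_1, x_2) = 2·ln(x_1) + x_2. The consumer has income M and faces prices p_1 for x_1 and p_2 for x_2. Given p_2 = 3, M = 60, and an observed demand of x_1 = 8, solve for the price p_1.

p_1 = 0.75

MU_x_1 = 2/x_1, MU_x_2 = 1. Tangency: 2/x_1 = p_1/p_2.
So x_1*(p_1,p_2) = 2·p_2/p_1, independent of income; and x_2* = (M − 2·p_2)/p_2.
Set x_1* = 8 in the demand function and solve for p_1: p_1 = 0.75.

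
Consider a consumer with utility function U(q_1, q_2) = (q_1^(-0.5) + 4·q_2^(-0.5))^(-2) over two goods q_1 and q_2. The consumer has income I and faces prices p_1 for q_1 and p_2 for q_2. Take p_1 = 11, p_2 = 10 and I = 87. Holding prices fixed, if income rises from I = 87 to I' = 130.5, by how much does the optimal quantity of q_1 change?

MRS = MU_q_1/MU_q_2 = (1/4)·(q_2/q_1)^(1.5). Set equal to p_1/p_2.
Hence q_2/q_1 = (4·p_1/p_2)^(1/(1.5)), i.e. raised to the 2/3 power.
Substitute q_2 = (q_2/q_1)·q_1 into the budget: q_1* = I/(p_1 + p_2·(q_2/q_1)).
Numerically q_2/q_1 = 2.685149, so q_1* = 87/(11 + 10·2.685149) = 2.2985.
At I' = 130.5: q_1* = 3.4477. Change: 3.4477 − 2.2985 = 1.1492.

Δq_1* = 1.1492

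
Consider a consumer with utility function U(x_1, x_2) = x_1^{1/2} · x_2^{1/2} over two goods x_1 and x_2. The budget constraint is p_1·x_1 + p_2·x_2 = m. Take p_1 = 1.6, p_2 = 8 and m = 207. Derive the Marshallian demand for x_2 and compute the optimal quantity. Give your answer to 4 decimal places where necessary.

MU_x_1/MU_x_2 = (0.5·x_2)/(0.5·x_1); tangency sets this equal to p_1/p_2.
So 0.5·p_2·x_2 = 0.5·p_1·x_1; combined with the budget, a share 0.5 of income goes to x_1.
Demand: x_1*(p_1,p_2,m) = 0.5·m/p_1 and x_2* = 0.5·m/p_2.
At p_1=1.6, p_2=8, m=207: x_2* = 0.5·207/8 = 12.9375.

x_2* = 12.9375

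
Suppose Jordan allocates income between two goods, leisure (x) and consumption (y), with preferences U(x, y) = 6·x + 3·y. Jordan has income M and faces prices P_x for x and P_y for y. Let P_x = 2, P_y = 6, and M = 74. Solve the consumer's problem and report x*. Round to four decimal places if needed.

x* = 37

Linear utility — the consumer picks whichever good has higher MU/price: 6/2 = 3 vs 3/6 = 0.5.
x gives more utility per dollar, so spend all income on x: x* = M/P_x, y* = 0.
Numerically: x* = 37, y* = 0.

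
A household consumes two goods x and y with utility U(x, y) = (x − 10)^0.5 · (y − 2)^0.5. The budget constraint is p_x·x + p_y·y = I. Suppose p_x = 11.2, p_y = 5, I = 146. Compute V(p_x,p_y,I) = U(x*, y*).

After buying the subsistence bundle (10, 2), a share 0.5 of the remaining income goes to x: x* = 10 + 0.5·(I − 10p_x − 2p_y)/p_x.
Discretionary income = 146 − 10·11.2 − 2·5 = 24; x* = 10 + 0.5·24/11.2 = 11.0714; y* = 2 + 0.5·24/5 = 4.4.
Utility at the optimum: U(11.0714, 4.4) = 1.6036.

V = 1.6036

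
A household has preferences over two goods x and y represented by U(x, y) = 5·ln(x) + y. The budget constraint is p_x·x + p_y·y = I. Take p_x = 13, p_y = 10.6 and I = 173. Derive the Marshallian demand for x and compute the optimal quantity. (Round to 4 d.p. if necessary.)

So x*(p_x,p_y) = 5·p_y/p_x, independent of income; and y* = (I − 5·p_y)/p_y.
At the given prices: x* = 5·10.6/13 = 4.0769.

x* = 4.0769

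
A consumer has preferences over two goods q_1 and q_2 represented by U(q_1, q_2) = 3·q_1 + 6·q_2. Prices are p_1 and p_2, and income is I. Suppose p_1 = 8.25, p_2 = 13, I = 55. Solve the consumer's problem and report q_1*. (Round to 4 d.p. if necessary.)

q_1* = 0

Perfect substitutes: compare marginal utility per dollar. 3/p_1 vs 6/p_2 → 0.3636 vs 0.4615.
q_2 gives more utility per dollar, so spend all income on q_2: q_2* = I/p_2, q_1* = 0.
Numerically: q_1* = 0, q_2* = 4.2308.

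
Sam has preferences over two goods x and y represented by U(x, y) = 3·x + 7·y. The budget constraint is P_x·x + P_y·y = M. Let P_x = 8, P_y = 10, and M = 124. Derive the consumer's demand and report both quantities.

x* = 0, y* = 12.4

y gives more utility per dollar, so spend all income on y: y* = M/P_y, x* = 0.
Numerically: x* = 0, y* = 12.4.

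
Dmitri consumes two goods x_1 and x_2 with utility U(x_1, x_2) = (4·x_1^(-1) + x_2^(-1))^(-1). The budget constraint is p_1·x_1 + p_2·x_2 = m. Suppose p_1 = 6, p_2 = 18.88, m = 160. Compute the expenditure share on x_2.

share on x_2 = 0.47

MRS = MU_x_1/MU_x_2 = 4·(x_2/x_1)^(2). Set equal to p_1/p_2.
Solve for the ratio: x_2/x_1 = [(1/4)·p_1/p_2]^(0.5).
Substitute x_2 = (x_2/x_1)·x_1 into the budget: x_1* = m/(p_1 + p_2·(x_2/x_1)).
Numerically x_2/x_1 = 0.281867, so x_1* = 160/(6 + 18.88·0.281867) = 14.1322 and x_2* = 0.281867·14.1322 = 3.9834.
Expenditure on x_2: 18.88·3.9834 = 75.2067; share = 0.47.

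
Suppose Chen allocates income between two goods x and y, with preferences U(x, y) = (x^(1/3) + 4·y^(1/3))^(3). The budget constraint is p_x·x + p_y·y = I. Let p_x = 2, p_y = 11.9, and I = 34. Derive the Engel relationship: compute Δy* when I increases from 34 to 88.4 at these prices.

MU_x ∝ x^(-2/3), MU_y ∝ 4·y^(-2/3), so MRS = (1/4)·(y/x)^(2/3) = p_x/p_y.
Hence y/x = (4·p_x/p_y)^(1/(2/3)), i.e. raised to the 1.5 power.
With the ratio pinned down, the budget gives x* = I/(p_x + p_y·(y/x)) and y* = (y/x)·x*.
Numerically y/x = 0.551207, so x* = 34/(2 + 11.9·0.551207) = 3.9723 and y* = 0.551207·3.9723 = 2.1895.
At I' = 88.4: y* = 5.6928. Change: 5.6928 − 2.1895 = 3.5033.

Δy* = 3.5033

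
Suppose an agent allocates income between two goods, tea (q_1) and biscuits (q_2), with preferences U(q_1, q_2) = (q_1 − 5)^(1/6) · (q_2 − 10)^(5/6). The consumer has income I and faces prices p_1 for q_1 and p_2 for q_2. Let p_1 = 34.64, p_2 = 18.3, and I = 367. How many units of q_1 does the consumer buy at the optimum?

After buying the subsistence bundle (5, 10), a share 1/6 of the remaining income goes to q_1: q_1* = 5 + 1/6·(I − 5p_1 − 10p_2)/p_1.
Discretionary income = 367 − 5·34.64 − 10·18.3 = 10.8; q_1* = 5 + 1/6·10.8/34.64 = 5.052.

q_1* = 5.052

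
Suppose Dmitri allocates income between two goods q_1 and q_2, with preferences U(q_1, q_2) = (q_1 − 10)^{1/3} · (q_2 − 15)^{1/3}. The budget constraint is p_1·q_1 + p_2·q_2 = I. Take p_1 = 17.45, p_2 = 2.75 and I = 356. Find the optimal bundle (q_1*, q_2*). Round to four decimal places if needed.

MRS = (q_2−15)/(q_1−10). Tangency with p_1/p_2 gives q_2−15 = (p_1/p_2)·(q_1−10).
After buying the subsistence bundle (10, 15), a share 0.5 of the remaining income goes to q_1: q_1* = 10 + 0.5·(I − 10p_1 − 15p_2)/p_1.
Discretionary income = 356 − 10·17.45 − 15·2.75 = 140.25; q_1* = 10 + 0.5·140.25/17.45 = 14.0186; q_2* = 15 + 0.5·140.25/2.75 = 40.5.

q_1* = 14.0186, q_2* = 40.5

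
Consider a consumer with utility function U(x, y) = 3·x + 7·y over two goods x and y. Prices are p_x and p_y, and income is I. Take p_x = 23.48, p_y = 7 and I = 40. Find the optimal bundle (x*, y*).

Perfect substitutes: compare marginal utility per dollar. 3/p_x vs 7/p_y → 0.1278 vs 1.
y gives more utility per dollar, so spend all income on y: y* = I/p_y, x* = 0.
Numerically: x* = 0, y* = 5.7143.

x* = 0, y* = 5.7143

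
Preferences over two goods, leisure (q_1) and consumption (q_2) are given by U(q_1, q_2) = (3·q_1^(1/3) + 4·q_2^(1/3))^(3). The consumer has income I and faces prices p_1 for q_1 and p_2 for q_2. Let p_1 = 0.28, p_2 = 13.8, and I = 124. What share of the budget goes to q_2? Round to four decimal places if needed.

share on q_2 = 0.1799

MRS = MU_q_1/MU_q_2 = (3/4)·(q_2/q_1)^(2/3). Set equal to p_1/p_2.
Solve for the ratio: q_2/q_1 = [(4/3)·p_1/p_2]^(1.5).
With the ratio pinned down, the budget gives q_1* = I/(p_1 + p_2·(q_2/q_1)) and q_2* = (q_2/q_1)·q_1*.
Numerically q_2/q_1 = 0.00445, so q_1* = 124/(0.28 + 13.8·0.00445) = 363.2047 and q_2* = 0.00445·363.2047 = 1.6161.
Expenditure on q_2: 13.8·1.6161 = 22.3027; share = 0.1799.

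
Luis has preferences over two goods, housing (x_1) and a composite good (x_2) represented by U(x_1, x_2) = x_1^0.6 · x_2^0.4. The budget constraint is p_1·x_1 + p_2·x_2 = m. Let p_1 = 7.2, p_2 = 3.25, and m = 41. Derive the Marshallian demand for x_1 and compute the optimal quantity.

x_1* = 3.4167

MU_x_1/MU_x_2 = (0.6·x_2)/(0.4·x_1); tangency sets this equal to p_1/p_2.
So 0.6·p_2·x_2 = 0.4·p_1·x_1; combined with the budget, a share 0.6 of income goes to x_1.
Demand: x_1*(p_1,p_2,m) = 0.6·m/p_1 and x_2* = 0.4·m/p_2.
At p_1=7.2, p_2=3.25, m=41: x_1* = 0.6·41/7.2 = 3.4167.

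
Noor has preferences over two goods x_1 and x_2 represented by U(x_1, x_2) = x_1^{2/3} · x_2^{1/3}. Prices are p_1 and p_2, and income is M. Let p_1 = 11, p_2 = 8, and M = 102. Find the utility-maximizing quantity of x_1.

x_1* = 6.1818

At p_1=11, p_2=8, M=102: x_1* = 2/3·102/11 = 6.1818.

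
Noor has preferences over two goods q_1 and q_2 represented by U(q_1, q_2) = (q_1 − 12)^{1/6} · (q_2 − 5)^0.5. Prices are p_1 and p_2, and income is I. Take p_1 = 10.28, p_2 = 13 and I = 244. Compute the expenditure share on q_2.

share on q_2 = 0.4374

This is Cobb-Douglas in (q_1−12, q_2−5): tangency gives 1/6·p_2·(q_2−5) = 0.5·p_1·(q_1−12).
After buying the subsistence bundle (12, 5), a share 0.25 of the remaining income goes to q_1: q_1* = 12 + 0.25·(I − 12p_1 − 5p_2)/p_1.
Discretionary income = 244 − 12·10.28 − 5·13 = 55.64; q_1* = 12 + 0.25·55.64/10.28 = 13.3531; q_2* = 5 + 0.75·55.64/13 = 8.21.
Expenditure on q_2: 13·8.21 = 106.73; share = 0.4374.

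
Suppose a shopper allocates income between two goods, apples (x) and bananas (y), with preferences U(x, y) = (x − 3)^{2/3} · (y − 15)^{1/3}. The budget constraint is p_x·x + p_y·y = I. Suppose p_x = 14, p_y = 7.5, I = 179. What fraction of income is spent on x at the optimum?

This is Cobb-Douglas in (x−3, y−15): tangency gives 2/3·p_y·(y−15) = 1/3·p_x·(x−3).
Substituting into the budget: x* = 3 + 2/3·(I − 3·p_x − 15·p_y)/p_x, and y* = 15 + 1/3·(…)/p_y.
Discretionary income = 179 − 3·14 − 15·7.5 = 24.5; x* = 3 + 2/3·24.5/14 = 4.1667; y* = 15 + 1/3·24.5/7.5 = 16.0889.
Expenditure on x: 14·4.1667 = 58.3333; share = 0.3259.

share on x = 0.3259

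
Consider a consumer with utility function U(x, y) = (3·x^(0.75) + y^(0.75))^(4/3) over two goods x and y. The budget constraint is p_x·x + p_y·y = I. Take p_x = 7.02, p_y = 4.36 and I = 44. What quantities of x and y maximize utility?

x* = 5.9606, y* = 0.4946

MRS = MU_x/MU_y = 3·(y/x)^(0.25). Set equal to p_x/p_y.
Hence y/x = ((1/3)·p_x/p_y)^(1/(0.25)), i.e. raised to the 4 power.
Substitute y = (y/x)·x into the budget: x* = I/(p_x + p_y·(y/x)).
Numerically y/x = 0.082969, so x* = 44/(7.02 + 4.36·0.082969) = 5.9606 and y* = 0.082969·5.9606 = 0.4946.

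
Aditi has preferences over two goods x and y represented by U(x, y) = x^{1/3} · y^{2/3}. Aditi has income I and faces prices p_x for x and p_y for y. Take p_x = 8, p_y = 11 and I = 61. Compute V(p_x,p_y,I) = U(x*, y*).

Demand: x*(p_x,p_y,I) = 1/3·I/p_x and y* = 2/3·I/p_y.
At p_x=8, p_y=11, I=61: x* = 1/3·61/8 = 2.5417, y* = 3.697.
Utility at the optimum: U(2.5417, 3.697) = 3.2629.

V = 3.2629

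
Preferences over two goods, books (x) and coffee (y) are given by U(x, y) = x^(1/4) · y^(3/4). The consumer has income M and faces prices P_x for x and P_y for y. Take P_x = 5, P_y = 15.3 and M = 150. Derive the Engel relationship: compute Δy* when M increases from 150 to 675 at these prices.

Δy* = 25.7353

The MRS is (1/3)·y/x. Set MRS = P_x/P_y.
Rearranging, P_y·y = 3·P_x·x. Substituting into the budget gives P_x·x·(1 + 3) = M.
Demand: x*(P_x,P_y,M) = 0.25·M/P_x and y* = 0.75·M/P_y.
At P_x=5, P_y=15.3, M=150: y* = 0.75·150/15.3 = 7.3529.
At M' = 675: y* = 33.0882. Change: 33.0882 − 7.3529 = 25.7353.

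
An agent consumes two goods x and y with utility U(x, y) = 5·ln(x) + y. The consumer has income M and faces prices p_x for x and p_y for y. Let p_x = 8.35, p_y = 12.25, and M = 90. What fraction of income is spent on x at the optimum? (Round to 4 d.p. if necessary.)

Set MRS = p_x/p_y: (5/x)/1 = p_x/p_y.
So x*(p_x,p_y) = 5·p_y/p_x, independent of income; and y* = (M − 5·p_y)/p_y.
At the given prices: x* = 5·12.25/8.35 = 7.3353, and y* = 2.3469.
Expenditure on x: 8.35·7.3353 = 61.25; share = 0.6806.

share on x = 0.6806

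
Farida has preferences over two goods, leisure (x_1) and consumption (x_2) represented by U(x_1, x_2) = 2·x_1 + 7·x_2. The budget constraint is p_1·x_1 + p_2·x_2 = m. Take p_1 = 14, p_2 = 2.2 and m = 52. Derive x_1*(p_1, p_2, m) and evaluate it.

x_1* = 0

Linear utility — the consumer picks whichever good has higher MU/price: 2/14 = 0.1429 vs 7/2.2 = 3.1818.
x_2 gives more utility per dollar, so spend all income on x_2: x_2* = m/p_2, x_1* = 0.
Numerically: x_1* = 0, x_2* = 23.6364.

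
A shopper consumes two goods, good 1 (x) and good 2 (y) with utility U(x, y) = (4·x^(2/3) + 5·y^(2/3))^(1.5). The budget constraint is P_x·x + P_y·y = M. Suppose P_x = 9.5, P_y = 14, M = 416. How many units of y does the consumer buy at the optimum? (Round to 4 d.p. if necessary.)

Numerically y/x = 0.610263, so x* = 416/(9.5 + 14·0.610263) = 23.0552 and y* = 0.610263·23.0552 = 14.0697.

y* = 14.0697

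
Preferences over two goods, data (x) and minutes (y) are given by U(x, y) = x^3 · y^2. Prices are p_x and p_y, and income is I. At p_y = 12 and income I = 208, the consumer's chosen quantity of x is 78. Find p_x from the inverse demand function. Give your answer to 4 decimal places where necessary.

MU_x/MU_y = (3·y)/(2·x); tangency sets this equal to p_x/p_y.
Rearranging, p_y·y = (2/3)·p_x·x. Substituting into the budget gives p_x·x·(1 + (2/3)) = I.
Demand: x*(p_x,p_y,I) = 0.6·I/p_x and y* = 0.4·I/p_y.
Set x* = 78 in the demand function and solve for p_x: p_x = 1.6.

p_x = 1.6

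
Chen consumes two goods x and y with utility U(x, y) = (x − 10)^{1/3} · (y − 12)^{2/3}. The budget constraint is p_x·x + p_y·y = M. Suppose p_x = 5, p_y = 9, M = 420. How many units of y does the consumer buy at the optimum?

Discretionary income = 420 − 10·5 − 12·9 = 262; y* = 12 + 2/3·262/9 = 31.4074.

y* = 31.4074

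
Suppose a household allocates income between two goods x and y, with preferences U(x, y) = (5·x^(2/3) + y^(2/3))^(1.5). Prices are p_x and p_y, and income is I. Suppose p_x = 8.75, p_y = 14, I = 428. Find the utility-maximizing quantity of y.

From the CES first-order condition, 5·(y/x)^(1/3) = p_x/p_y.
Hence y/x = ((1/5)·p_x/p_y)^(1/(1/3)), i.e. raised to the 3 power.
With the ratio pinned down, the budget gives x* = I/(p_x + p_y·(y/x)) and y* = (y/x)·x*.
Numerically y/x = 0.001953, so x* = 428/(8.75 + 14·0.001953) = 48.7619 and y* = 0.001953·48.7619 = 0.0952.

y* = 0.0952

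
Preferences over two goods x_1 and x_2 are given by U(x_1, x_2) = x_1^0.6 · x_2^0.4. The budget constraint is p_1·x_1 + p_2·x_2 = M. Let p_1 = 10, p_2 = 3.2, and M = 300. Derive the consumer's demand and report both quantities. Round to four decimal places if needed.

x_1* = 18, x_2* = 37.5

MU_x_1/MU_x_2 = (0.6·x_2)/(0.4·x_1); tangency sets this equal to p_1/p_2.
Rearranging, p_2·x_2 = (2/3)·p_1·x_1. Substituting into the budget gives p_1·x_1·(1 + (2/3)) = M.
Demand: x_1*(p_1,p_2,M) = 0.6·M/p_1 and x_2* = 0.4·M/p_2.
At p_1=10, p_2=3.2, M=300: x_1* = 0.6·300/10 = 18, x_2* = 37.5.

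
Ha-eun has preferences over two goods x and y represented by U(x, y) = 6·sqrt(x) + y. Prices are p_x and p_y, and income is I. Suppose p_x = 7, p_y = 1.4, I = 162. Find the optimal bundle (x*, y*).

Utility is quasi-linear in y; the FOC for x is 3/√x = p_x/p_y.
Solve: √x = 3·p_y/p_x, so x*(p_x,p_y) = (3·p_y/p_x)², and y* = (I − p_x·x*)/p_y.
Plugging in: x* = (3·1.4/7)² = 0.36, y* = 113.9143.

x* = 0.36, y* = 113.9143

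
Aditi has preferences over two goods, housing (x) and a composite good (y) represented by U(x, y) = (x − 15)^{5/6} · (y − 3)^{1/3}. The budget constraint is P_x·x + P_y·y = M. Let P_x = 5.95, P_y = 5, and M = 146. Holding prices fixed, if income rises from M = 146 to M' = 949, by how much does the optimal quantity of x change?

Δx* = 96.3986

Let x' = x−15, y' = y−3. MRS = (5/2)·y'/x' = P_x/P_y.
After buying the subsistence bundle (15, 3), a share 5/7 of the remaining income goes to x: x* = 15 + 5/7·(M − 15P_x − 3P_y)/P_x.
Discretionary income = 146 − 15·5.95 − 3·5 = 41.75; x* = 15 + 5/7·41.75/5.95 = 20.012.
At M' = 949: x* = 116.4106. Change: 116.4106 − 20.012 = 96.3986.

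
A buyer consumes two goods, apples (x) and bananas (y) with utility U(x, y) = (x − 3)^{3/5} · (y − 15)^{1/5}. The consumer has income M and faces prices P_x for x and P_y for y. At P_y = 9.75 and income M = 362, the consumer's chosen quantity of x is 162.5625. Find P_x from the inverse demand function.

P_x = 1

MRS = 3·(y−15)/(x−3). Tangency with P_x/P_y gives y−15 = (1/3)·(P_x/P_y)·(x−3).
Substituting into the budget: x* = 3 + 0.75·(M − 3·P_x − 15·P_y)/P_x, and y* = 15 + 0.25·(…)/P_y.
Set x* = 162.5625 in the demand function and solve for P_x: P_x = 1.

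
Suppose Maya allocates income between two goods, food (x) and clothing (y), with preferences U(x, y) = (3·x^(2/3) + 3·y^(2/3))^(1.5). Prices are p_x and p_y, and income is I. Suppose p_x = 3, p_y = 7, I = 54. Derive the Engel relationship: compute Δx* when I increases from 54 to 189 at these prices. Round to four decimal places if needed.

From the CES first-order condition, (y/x)^(1/3) = p_x/p_y.
Solve for the ratio: y/x = [p_x/p_y]^(3).
Substitute y = (y/x)·x into the budget: x* = I/(p_x + p_y·(y/x)).
Numerically y/x = 0.078717, so x* = 54/(3 + 7·0.078717) = 15.2069.
At I' = 189: x* = 53.2241. Change: 53.2241 − 15.2069 = 38.0172.

Δx* = 38.0172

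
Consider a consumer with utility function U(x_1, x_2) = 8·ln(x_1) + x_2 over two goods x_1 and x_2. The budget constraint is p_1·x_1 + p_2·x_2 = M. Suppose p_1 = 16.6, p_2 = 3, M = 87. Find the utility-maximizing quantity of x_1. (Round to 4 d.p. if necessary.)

x_1* = 1.4458

Set MRS = p_1/p_2: (8/x_1)/1 = p_1/p_2.
So x_1*(p_1,p_2) = 8·p_2/p_1, independent of income; and x_2* = (M − 8·p_2)/p_2.
At the given prices: x_1* = 8·3/16.6 = 1.4458.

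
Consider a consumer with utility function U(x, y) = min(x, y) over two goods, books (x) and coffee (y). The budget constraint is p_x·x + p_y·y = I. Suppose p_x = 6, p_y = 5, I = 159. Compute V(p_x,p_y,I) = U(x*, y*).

V = 14.4545

With perfect complements, no substitution: consume in ratio x:y = 1:1.
Budget: p_x·x + p_y·x = I, so (p_x + p_y)·x = I.
Demand: x*(p_x,p_y,I) = I/(p_x + p_y), y* = I/(p_x + p_y).
Here 6 + 5 = 11, giving x* = 14.4545 and y* = 14.4545.
Utility at the optimum: U(14.4545, 14.4545) = 14.4545.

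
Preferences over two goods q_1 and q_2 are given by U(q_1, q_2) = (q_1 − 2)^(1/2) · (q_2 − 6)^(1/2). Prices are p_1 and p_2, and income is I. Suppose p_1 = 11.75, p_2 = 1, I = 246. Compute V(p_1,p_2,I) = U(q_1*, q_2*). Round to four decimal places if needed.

Let q_1' = q_1−2, q_2' = q_2−6. MRS = q_2'/q_1' = p_1/p_2.
After buying the subsistence bundle (2, 6), a share 0.5 of the remaining income goes to q_1: q_1* = 2 + 0.5·(I − 2p_1 − 6p_2)/p_1.
Discretionary income = 246 − 2·11.75 − 6·1 = 216.5; q_1* = 2 + 0.5·216.5/11.75 = 11.2128; q_2* = 6 + 0.5·216.5/1 = 114.25.
Utility at the optimum: U(11.2128, 114.25) = 31.5798.

V = 31.5798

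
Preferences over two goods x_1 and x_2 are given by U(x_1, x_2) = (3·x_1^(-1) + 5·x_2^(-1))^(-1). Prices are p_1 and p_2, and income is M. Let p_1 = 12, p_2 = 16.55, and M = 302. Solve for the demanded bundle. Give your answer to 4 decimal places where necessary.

x_1* = 10.0022, x_2* = 10.9954

MRS = MU_x_1/MU_x_2 = (3/5)·(x_2/x_1)^(2). Set equal to p_1/p_2.
Hence x_2/x_1 = ((5/3)·p_1/p_2)^(1/(2)), i.e. raised to the 0.5 power.
Substitute x_2 = (x_2/x_1)·x_1 into the budget: x_1* = M/(p_1 + p_2·(x_2/x_1)).
Numerically x_2/x_1 = 1.099299, so x_1* = 302/(12 + 16.55·1.099299) = 10.0022 and x_2* = 1.099299·10.0022 = 10.9954.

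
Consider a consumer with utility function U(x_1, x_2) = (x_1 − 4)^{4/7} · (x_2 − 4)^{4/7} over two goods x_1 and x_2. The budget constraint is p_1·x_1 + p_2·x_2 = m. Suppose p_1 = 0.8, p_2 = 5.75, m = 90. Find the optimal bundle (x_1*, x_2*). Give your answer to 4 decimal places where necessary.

Let x_1' = x_1−4, x_2' = x_2−4. MRS = x_2'/x_1' = p_1/p_2.
After buying the subsistence bundle (4, 4), a share 0.5 of the remaining income goes to x_1: x_1* = 4 + 0.5·(m − 4p_1 − 4p_2)/p_1.
Discretionary income = 90 − 4·0.8 − 4·5.75 = 63.8; x_1* = 4 + 0.5·63.8/0.8 = 43.875; x_2* = 4 + 0.5·63.8/5.75 = 9.5478.

x_1* = 43.875, x_2* = 9.5478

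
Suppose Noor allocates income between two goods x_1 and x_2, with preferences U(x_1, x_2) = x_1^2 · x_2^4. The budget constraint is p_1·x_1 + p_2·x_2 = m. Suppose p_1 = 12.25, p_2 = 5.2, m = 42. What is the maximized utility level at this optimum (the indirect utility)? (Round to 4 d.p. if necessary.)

MU_x_1/MU_x_2 = (2·x_2)/(4·x_1); tangency sets this equal to p_1/p_2.
Rearranging, p_2·x_2 = 2·p_1·x_1. Substituting into the budget gives p_1·x_1·(1 + 2) = m.
Demand: x_1*(p_1,p_2,m) = 1/3·m/p_1 and x_2* = 2/3·m/p_2.
At p_1=12.25, p_2=5.2, m=42: x_1* = 1/3·42/12.25 = 1.1429, x_2* = 5.3846.
Utility at the optimum: U(1.1429, 5.3846) = 1098.0008.

V = 1098.0008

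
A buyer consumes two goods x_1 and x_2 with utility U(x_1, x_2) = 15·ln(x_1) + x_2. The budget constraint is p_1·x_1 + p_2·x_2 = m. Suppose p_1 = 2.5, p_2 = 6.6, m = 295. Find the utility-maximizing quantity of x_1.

MU_x_1 = 15/x_1, MU_x_2 = 1. Tangency: 15/x_1 = p_1/p_2.
So x_1*(p_1,p_2) = 15·p_2/p_1, independent of income; and x_2* = (m − 15·p_2)/p_2.
At the given prices: x_1* = 15·6.6/2.5 = 39.6.

x_1* = 39.6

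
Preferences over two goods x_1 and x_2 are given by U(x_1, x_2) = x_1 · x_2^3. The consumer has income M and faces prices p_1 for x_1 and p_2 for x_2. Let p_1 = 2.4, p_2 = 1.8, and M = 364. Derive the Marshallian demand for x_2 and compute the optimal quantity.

x_2* = 151.6667

The MRS is (1/3)·x_2/x_1. Set MRS = p_1/p_2.
So p_2·x_2 = 3·p_1·x_1; combined with the budget, a share 0.25 of income goes to x_1.
Demand: x_1*(p_1,p_2,M) = 0.25·M/p_1 and x_2* = 0.75·M/p_2.
At p_1=2.4, p_2=1.8, M=364: x_2* = 0.75·364/1.8 = 151.6667.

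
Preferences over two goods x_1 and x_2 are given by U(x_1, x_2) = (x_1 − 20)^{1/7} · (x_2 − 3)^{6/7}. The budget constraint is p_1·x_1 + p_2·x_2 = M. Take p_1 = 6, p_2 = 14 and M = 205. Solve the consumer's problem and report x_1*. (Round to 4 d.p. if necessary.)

x_1* = 21.0238

This is Cobb-Douglas in (x_1−20, x_2−3): tangency gives 1/7·p_2·(x_2−3) = 6/7·p_1·(x_1−20).
Substituting into the budget: x_1* = 20 + 1/7·(M − 20·p_1 − 3·p_2)/p_1, and x_2* = 3 + 6/7·(…)/p_2.
Discretionary income = 205 − 20·6 − 3·14 = 43; x_1* = 20 + 1/7·43/6 = 21.0238.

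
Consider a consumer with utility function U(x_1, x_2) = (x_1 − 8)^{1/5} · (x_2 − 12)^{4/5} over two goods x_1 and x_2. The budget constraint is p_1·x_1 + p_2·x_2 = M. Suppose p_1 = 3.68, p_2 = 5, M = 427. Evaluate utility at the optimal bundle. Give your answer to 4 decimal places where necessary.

This is Cobb-Douglas in (x_1−8, x_2−12): tangency gives 0.2·p_2·(x_2−12) = 0.8·p_1·(x_1−8).
After buying the subsistence bundle (8, 12), a share 0.2 of the remaining income goes to x_1: x_1* = 8 + 0.2·(M − 8p_1 − 12p_2)/p_1.
Discretionary income = 427 − 8·3.68 − 12·5 = 337.56; x_1* = 8 + 0.2·337.56/3.68 = 26.3457; x_2* = 12 + 0.8·337.56/5 = 66.0096.
Utility at the optimum: U(26.3457, 66.0096) = 43.5195.

V = 43.5195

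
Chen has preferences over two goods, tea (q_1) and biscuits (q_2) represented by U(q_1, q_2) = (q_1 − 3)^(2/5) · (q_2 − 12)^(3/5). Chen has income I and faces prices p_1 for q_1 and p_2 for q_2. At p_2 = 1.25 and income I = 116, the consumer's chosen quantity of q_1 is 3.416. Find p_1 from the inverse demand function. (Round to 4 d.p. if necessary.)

p_1 = 25

MRS = (2/3)·(q_2−12)/(q_1−3). Tangency with p_1/p_2 gives q_2−12 = (3/2)·(p_1/p_2)·(q_1−3).
Substituting into the budget: q_1* = 3 + 0.4·(I − 3·p_1 − 12·p_2)/p_1, and q_2* = 12 + 0.6·(…)/p_2.
Set q_1* = 3.416 in the demand function and solve for p_1: p_1 = 25.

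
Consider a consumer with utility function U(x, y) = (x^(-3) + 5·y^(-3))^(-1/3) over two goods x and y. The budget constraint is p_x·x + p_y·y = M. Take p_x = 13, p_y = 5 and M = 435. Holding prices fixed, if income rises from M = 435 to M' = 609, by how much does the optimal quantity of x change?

MU_x ∝ x^(-4), MU_y ∝ 5·y^(-4), so MRS = (1/5)·(y/x)^(4) = p_x/p_y.
Hence y/x = (5·p_x/p_y)^(1/(4)), i.e. raised to the 0.25 power.
With the ratio pinned down, the budget gives x* = M/(p_x + p_y·(y/x)) and y* = (y/x)·x*.
Numerically y/x = 1.898829, so x* = 435/(13 + 5·1.898829) = 19.3384.
At M' = 609: x* = 27.0737. Change: 27.0737 − 19.3384 = 7.7353.

Δx* = 7.7353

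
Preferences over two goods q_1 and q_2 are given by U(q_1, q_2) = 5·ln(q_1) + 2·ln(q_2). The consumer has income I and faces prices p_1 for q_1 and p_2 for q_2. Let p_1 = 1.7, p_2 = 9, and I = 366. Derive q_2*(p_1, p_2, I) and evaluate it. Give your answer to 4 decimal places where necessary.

Tangency: MRS = (5/2)·q_2/q_1 = p_1/p_2.
So 5·p_2·q_2 = 2·p_1·q_1; combined with the budget, a share 5/7 of income goes to q_1.
Demand: q_1*(p_1,p_2,I) = 5/7·I/p_1 and q_2* = 2/7·I/p_2.
At p_1=1.7, p_2=9, I=366: q_2* = 2/7·366/9 = 11.619.

q_2* = 11.619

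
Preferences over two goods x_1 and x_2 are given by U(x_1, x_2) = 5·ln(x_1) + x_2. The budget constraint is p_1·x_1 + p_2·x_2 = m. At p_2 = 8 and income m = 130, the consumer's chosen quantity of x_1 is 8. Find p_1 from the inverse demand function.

p_1 = 5

MU_x_1 = 5/x_1, MU_x_2 = 1. Tangency: 5/x_1 = p_1/p_2.
So x_1*(p_1,p_2) = 5·p_2/p_1, independent of income; and x_2* = (m − 5·p_2)/p_2.
Set x_1* = 8 in the demand function and solve for p_1: p_1 = 5.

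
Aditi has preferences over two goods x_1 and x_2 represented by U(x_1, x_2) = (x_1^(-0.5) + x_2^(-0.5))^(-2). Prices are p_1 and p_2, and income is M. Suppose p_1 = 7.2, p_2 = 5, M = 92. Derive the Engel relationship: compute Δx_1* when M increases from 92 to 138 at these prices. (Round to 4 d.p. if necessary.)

Δx_1* = 3.3883

MU_x_1 ∝ x_1^(-1.5), MU_x_2 ∝ x_2^(-1.5), so MRS = (x_2/x_1)^(1.5) = p_1/p_2.
Solve for the ratio: x_2/x_1 = [p_1/p_2]^(2/3).
With the ratio pinned down, the budget gives x_1* = M/(p_1 + p_2·(x_2/x_1)) and x_2* = (x_2/x_1)·x_1*.
Numerically x_2/x_1 = 1.27519, so x_1* = 92/(7.2 + 5·1.27519) = 6.7767.
At M' = 138: x_1* = 10.165. Change: 10.165 − 6.7767 = 3.3883.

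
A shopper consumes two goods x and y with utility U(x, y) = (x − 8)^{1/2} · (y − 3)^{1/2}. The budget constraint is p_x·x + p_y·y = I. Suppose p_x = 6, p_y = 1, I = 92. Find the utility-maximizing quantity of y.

This is Cobb-Douglas in (x−8, y−3): tangency gives 0.5·p_y·(y−3) = 0.5·p_x·(x−8).
Substituting into the budget: x* = 8 + 0.5·(I − 8·p_x − 3·p_y)/p_x, and y* = 3 + 0.5·(…)/p_y.
Discretionary income = 92 − 8·6 − 3·1 = 41; y* = 3 + 0.5·41/1 = 23.5.

y* = 23.5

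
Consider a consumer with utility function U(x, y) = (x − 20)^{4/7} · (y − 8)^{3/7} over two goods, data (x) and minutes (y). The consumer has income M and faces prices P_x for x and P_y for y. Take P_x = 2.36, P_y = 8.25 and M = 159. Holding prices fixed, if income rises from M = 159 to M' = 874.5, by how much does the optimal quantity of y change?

Δy* = 37.1688

MRS = (4/3)·(y−8)/(x−20). Tangency with P_x/P_y gives y−8 = (3/4)·(P_x/P_y)·(x−20).
Substituting into the budget: x* = 20 + 4/7·(M − 20·P_x − 8·P_y)/P_x, and y* = 8 + 3/7·(…)/P_y.
Discretionary income = 159 − 20·2.36 − 8·8.25 = 45.8; y* = 8 + 3/7·45.8/8.25 = 10.3792.
At M' = 874.5: y* = 47.5481. Change: 47.5481 − 10.3792 = 37.1688.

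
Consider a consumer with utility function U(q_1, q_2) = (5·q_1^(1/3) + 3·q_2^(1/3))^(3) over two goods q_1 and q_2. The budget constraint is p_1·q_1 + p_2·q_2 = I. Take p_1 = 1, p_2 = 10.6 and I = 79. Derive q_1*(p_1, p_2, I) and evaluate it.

q_1* = 69.1315

From the CES first-order condition, (5/3)·(q_2/q_1)^(2/3) = p_1/p_2.
Hence q_2/q_1 = ((3/5)·p_1/p_2)^(1/(2/3)), i.e. raised to the 1.5 power.
With the ratio pinned down, the budget gives q_1* = I/(p_1 + p_2·(q_2/q_1)) and q_2* = (q_2/q_1)·q_1*.
Numerically q_2/q_1 = 0.013467, so q_1* = 79/(1 + 10.6·0.013467) = 69.1315.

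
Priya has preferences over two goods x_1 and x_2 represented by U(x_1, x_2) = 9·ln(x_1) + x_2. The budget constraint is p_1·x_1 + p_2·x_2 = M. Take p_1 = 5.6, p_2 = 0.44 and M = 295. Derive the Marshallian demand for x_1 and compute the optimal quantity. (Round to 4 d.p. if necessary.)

So x_1*(p_1,p_2) = 9·p_2/p_1, independent of income; and x_2* = (M − 9·p_2)/p_2.
At the given prices: x_1* = 9·0.44/5.6 = 0.7071.

x_1* = 0.7071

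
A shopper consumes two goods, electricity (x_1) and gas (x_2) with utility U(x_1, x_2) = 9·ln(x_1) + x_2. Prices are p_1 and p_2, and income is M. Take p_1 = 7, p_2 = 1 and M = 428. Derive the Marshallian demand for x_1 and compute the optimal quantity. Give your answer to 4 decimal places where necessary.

x_1* = 1.2857

So x_1*(p_1,p_2) = 9·p_2/p_1, independent of income; and x_2* = (M − 9·p_2)/p_2.
At the given prices: x_1* = 9·1/7 = 1.2857.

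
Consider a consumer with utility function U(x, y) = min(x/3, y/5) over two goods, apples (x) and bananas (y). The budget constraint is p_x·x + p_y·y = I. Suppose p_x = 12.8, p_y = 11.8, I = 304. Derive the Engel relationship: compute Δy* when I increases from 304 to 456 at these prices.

Leontief preferences: the optimum is at the kink where x/3 = y/5, i.e. y = (5/3)·x.
Budget: p_x·x + p_y·(5/3)·x = I, so (3·p_x + 5·p_y)·x = 3·I.
Demand: x*(p_x,p_y,I) = 3·I/(3·p_x + 5·p_y), y* = 5·I/(3·p_x + 5·p_y).
Here 3·12.8 + 5·11.8 = 97.4, giving y* = 15.6057.
At I' = 456: y* = 23.4086. Change: 23.4086 − 15.6057 = 7.8029.

Δy* = 7.8029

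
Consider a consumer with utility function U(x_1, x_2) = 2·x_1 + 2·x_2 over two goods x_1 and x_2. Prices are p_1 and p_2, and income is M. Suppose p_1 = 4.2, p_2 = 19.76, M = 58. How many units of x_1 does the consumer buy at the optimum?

Perfect substitutes: compare marginal utility per dollar. 2/p_1 vs 2/p_2 → 0.4762 vs 0.1012.
x_1 gives more utility per dollar, so spend all income on x_1: x_1* = M/p_1, x_2* = 0.
Numerically: x_1* = 13.8095, x_2* = 0.

x_1* = 13.8095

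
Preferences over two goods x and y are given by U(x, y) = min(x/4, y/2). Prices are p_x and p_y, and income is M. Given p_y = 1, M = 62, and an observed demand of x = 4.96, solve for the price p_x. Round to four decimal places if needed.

p_x = 12

With perfect complements, no substitution: consume in ratio x:y = 4:2.
Budget: p_x·x + p_y·(1/2)·x = M, so (4·p_x + 2·p_y)·x = 4·M.
Demand: x*(p_x,p_y,M) = 4·M/(4·p_x + 2·p_y), y* = 2·M/(4·p_x + 2·p_y).
Set x* = 4.96 in the demand function and solve for p_x: p_x = 12.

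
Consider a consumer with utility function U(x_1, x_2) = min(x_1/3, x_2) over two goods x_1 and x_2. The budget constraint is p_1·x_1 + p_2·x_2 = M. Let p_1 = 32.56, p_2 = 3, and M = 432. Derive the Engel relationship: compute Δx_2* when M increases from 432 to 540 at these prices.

Δx_2* = 1.0727

Leontief preferences: the optimum is at the kink where x_1/3 = x_2/1, i.e. x_2 = (1/3)·x_1.
Budget: p_1·x_1 + p_2·(1/3)·x_1 = M, so (3·p_1 + p_2)·x_1 = 3·M.
Demand: x_1*(p_1,p_2,M) = 3·M/(3·p_1 + p_2), x_2* = M/(3·p_1 + p_2).
Here 3·32.56 + 3 = 100.68, giving x_2* = 4.2908.
At M' = 540: x_2* = 5.3635. Change: 5.3635 − 4.2908 = 1.0727.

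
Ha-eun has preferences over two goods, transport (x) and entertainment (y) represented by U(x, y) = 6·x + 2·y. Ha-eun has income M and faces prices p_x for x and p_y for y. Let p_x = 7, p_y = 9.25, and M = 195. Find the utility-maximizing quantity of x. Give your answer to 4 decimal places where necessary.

x* = 27.8571

Linear utility — the consumer picks whichever good has higher MU/price: 6/7 = 0.8571 vs 2/9.25 = 0.2162.
x gives more utility per dollar, so spend all income on x: x* = M/p_x, y* = 0.
Numerically: x* = 27.8571, y* = 0.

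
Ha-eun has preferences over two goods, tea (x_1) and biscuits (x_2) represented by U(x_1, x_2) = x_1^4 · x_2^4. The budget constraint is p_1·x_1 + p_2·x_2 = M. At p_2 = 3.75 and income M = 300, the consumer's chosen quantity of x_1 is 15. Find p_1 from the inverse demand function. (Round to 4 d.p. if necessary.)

p_1 = 10

The MRS is x_2/x_1. Set MRS = p_1/p_2.
So 4·p_2·x_2 = 4·p_1·x_1; combined with the budget, a share 0.5 of income goes to x_1.
Demand: x_1*(p_1,p_2,M) = 0.5·M/p_1 and x_2* = 0.5·M/p_2.
Set x_1* = 15 in the demand function and solve for p_1: p_1 = 10.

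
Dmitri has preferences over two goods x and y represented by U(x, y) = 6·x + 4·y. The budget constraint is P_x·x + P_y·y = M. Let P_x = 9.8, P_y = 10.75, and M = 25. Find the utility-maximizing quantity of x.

Numerically: x* = 2.551, y* = 0.

x* = 2.551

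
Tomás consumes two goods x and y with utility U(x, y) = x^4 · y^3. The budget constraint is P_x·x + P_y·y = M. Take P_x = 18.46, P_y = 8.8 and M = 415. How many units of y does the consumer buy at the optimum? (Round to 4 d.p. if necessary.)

y* = 20.211

Demand: x*(P_x,P_y,M) = 4/7·M/P_x and y* = 3/7·M/P_y.
At P_x=18.46, P_y=8.8, M=415: y* = 3/7·415/8.8 = 20.211.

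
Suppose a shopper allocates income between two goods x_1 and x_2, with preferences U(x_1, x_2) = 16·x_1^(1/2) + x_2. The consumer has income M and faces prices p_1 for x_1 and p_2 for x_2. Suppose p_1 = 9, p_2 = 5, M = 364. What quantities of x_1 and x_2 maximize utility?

MU_x_1 = 8/√x_1, MU_x_2 = 1. Tangency: 8/√x_1 = p_1/p_2.
Solve: √x_1 = 8·p_2/p_1, so x_1*(p_1,p_2) = (8·p_2/p_1)², and x_2* = (M − p_1·x_1*)/p_2.
Plugging in: x_1* = (8·5/9)² = 19.7531, x_2* = 37.2444.

x_1* = 19.7531, x_2* = 37.2444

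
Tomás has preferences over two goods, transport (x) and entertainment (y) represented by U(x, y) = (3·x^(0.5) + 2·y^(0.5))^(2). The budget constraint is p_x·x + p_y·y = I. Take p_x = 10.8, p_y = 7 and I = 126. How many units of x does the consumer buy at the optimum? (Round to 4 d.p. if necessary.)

x* = 6.9209

Numerically y/x = 1.057959, so x* = 126/(10.8 + 7·1.057959) = 6.9209.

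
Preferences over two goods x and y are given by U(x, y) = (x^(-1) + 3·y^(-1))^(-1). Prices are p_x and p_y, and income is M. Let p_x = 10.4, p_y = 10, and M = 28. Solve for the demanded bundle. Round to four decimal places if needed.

MU_x ∝ x^(-2), MU_y ∝ 3·y^(-2), so MRS = (1/3)·(y/x)^(2) = p_x/p_y.
Hence y/x = (3·p_x/p_y)^(1/(2)), i.e. raised to the 0.5 power.
Substitute y = (y/x)·x into the budget: x* = M/(p_x + p_y·(y/x)).
Numerically y/x = 1.766352, so x* = 28/(10.4 + 10·1.766352) = 0.9977 and y* = 1.766352·0.9977 = 1.7624.

x* = 0.9977, y* = 1.7624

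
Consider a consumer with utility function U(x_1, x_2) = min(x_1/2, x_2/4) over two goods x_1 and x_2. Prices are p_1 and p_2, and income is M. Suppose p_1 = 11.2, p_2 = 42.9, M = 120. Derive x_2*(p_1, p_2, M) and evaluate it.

Here 2·11.2 + 4·42.9 = 194, giving x_2* = 2.4742.

x_2* = 2.4742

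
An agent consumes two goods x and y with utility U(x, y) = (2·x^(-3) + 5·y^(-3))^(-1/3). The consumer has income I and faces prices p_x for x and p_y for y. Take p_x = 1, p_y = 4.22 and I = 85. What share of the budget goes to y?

MU_x ∝ 2·x^(-4), MU_y ∝ 5·y^(-4), so MRS = (2/5)·(y/x)^(4) = p_x/p_y.
Hence y/x = ((5/2)·p_x/p_y)^(1/(4)), i.e. raised to the 0.25 power.
Substitute y = (y/x)·x into the budget: x* = I/(p_x + p_y·(y/x)).
Numerically y/x = 0.877318, so x* = 85/(1 + 4.22·0.877318) = 18.0763 and y* = 0.877318·18.0763 = 15.8587.
Expenditure on y: 4.22·15.8587 = 66.9237; share = 0.7873.

share on y = 0.7873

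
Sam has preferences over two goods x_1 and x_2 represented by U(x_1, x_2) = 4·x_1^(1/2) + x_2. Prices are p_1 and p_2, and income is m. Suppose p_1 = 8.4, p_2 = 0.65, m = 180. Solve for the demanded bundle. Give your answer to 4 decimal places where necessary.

x_1* = 0.024, x_2* = 276.6136

Set MRS = p_1/p_2: 2·x_1^(−1/2) = p_1/p_2.
Thus x_1* = (2·p_2/p_1)² — independent of m — with the rest of income spent on x_2.
Plugging in: x_1* = (2·0.65/8.4)² = 0.024, x_2* = 276.6136.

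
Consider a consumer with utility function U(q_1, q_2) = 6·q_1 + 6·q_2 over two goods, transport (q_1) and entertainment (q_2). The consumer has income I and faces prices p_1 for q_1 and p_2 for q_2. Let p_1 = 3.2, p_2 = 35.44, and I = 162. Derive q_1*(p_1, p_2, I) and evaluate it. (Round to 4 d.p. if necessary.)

q_1 gives more utility per dollar, so spend all income on q_1: q_1* = I/p_1, q_2* = 0.
Numerically: q_1* = 50.625, q_2* = 0.

q_1* = 50.625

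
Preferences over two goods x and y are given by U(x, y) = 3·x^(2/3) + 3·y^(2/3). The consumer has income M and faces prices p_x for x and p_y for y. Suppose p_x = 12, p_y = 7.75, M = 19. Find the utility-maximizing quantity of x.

x* = 0.466

Substitute y = (y/x)·x into the budget: x* = M/(p_x + p_y·(y/x)).
Numerically y/x = 3.712262, so x* = 19/(12 + 7.75·3.712262) = 0.466.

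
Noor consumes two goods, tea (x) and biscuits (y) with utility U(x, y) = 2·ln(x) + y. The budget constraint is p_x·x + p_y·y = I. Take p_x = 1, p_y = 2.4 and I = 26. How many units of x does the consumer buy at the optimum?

x* = 4.8

MU_x = 2/x, MU_y = 1. Tangency: 2/x = p_x/p_y.
So x*(p_x,p_y) = 2·p_y/p_x, independent of income; and y* = (I − 2·p_y)/p_y.
At the given prices: x* = 2·2.4/1 = 4.8.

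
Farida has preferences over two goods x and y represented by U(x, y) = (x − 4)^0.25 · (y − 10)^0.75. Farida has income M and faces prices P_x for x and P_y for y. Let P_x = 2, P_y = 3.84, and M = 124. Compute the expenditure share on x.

share on x = 0.221

This is Cobb-Douglas in (x−4, y−10): tangency gives 0.25·P_y·(y−10) = 0.75·P_x·(x−4).
Substituting into the budget: x* = 4 + 0.25·(M − 4·P_x − 10·P_y)/P_x, and y* = 10 + 0.75·(…)/P_y.
Discretionary income = 124 − 4·2 − 10·3.84 = 77.6; x* = 4 + 0.25·77.6/2 = 13.7; y* = 10 + 0.75·77.6/3.84 = 25.1562.
Expenditure on x: 2·13.7 = 27.4; share = 0.221.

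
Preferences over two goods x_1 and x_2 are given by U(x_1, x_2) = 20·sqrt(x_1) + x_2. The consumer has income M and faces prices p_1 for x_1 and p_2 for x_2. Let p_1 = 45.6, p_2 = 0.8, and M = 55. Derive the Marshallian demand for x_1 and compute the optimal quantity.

Utility is quasi-linear in x_2; the FOC for x_1 is 10/√x_1 = p_1/p_2.
Thus x_1* = (10·p_2/p_1)² — independent of M — with the rest of income spent on x_2.
Plugging in: x_1* = (10·0.8/45.6)² = 0.0308.

x_1* = 0.0308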